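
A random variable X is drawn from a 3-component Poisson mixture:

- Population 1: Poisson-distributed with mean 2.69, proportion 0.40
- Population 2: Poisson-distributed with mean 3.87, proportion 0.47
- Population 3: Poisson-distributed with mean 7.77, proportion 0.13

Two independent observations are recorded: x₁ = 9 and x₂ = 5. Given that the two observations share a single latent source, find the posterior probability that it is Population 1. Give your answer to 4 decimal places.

The responsibility of component k is π_k f_k(x) divided by Σ_j π_j f_j(x).
Since both observations come from the same component, the likelihood for component k is f_k(x₁)·f_k(x₂).
  p_1 = [e^(−2.69)·2.69^9/9! = 0.00137961] × [0.0796761] = 0.000109922
  p_2 = [e^(−3.87)·3.87^9/9! = 0.0111922] × [0.150888] = 0.00168877
  p_3 = [e^(−7.77)·7.77^9/9! = 0.120104] × [0.099645] = 0.0119678
Unnormalised posteriors:
  π_1·p_1 = 0.40 × 0.000109922 = 4.39687e-05
  π_2·p_2 = 0.47 × 0.00168877 = 0.000793721
  π_3·p_3 = 0.13 × 0.0119678 = 0.00155581
Denominator: 4.39687e-05 + 0.000793721 + 0.00155581 = 0.0023935
P(Population 1 | x) = 4.39687e-05 / 0.0023935 ≈ 0.0184

0.0184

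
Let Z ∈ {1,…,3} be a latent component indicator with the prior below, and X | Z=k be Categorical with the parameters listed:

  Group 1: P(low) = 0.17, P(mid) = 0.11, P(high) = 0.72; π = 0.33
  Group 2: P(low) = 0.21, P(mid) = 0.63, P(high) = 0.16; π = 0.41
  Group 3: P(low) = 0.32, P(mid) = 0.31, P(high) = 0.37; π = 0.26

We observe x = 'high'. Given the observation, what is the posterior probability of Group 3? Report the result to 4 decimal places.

0.2409

P(component k | x) = π_k·f_k(x) / marginal(x), where marginal(x) = Σ_j π_j·f_j(x).
Categorical probabilities:
  p_1 = 0.72
  p_2 = 0.16
  p_3 = 0.37
Multiply by the mixture weights:
  π_1·p_1 = 0.33 × 0.72 = 0.2376
  π_2·p_2 = 0.41 × 0.16 = 0.0656
  π_3·p_3 = 0.26 × 0.37 = 0.0962
Evidence: 0.2376 + 0.0656 + 0.0962 = 0.3994
P(Group 3 | data) ≈ 0.2409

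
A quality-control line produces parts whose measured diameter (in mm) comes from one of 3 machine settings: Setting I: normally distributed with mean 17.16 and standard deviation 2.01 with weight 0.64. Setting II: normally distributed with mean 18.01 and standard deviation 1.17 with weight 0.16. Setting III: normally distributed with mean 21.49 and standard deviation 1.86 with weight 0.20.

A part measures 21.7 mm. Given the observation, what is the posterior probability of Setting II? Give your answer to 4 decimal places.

0.0071

By Bayes' theorem, P(k | x) = P(Z=k) f_k(x) / Σ_j P(Z=j) f_j(x).
Component likelihoods at x = 21.7 mm:
  L_I = 0.015484
  L_II = 0.00235948
  L_III = 0.213122
Multiply by the mixture weights:
  P(Z=I)·L_I = 0.64 × 0.015484 = 0.00990973
  P(Z=II)·L_II = 0.16 × 0.00235948 = 0.000377516
  P(Z=III)·L_III = 0.20 × 0.213122 = 0.0426245
Normaliser: 0.00990973 + 0.000377516 + 0.0426245 = 0.0529117
P(Setting II | data) = 0.000377516 / 0.0529117 ≈ 0.0071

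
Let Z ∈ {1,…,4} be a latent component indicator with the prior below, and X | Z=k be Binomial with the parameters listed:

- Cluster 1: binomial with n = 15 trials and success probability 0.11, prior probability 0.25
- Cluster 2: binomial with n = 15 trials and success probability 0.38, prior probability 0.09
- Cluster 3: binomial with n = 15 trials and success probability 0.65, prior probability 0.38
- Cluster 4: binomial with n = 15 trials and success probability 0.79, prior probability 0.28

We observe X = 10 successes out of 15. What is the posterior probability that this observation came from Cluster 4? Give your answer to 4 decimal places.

Apply Bayes' rule: the posterior for each component is proportional to its prior times its likelihood at x.
Evaluate each component's likelihood at the observed value:
  L_1 = 4.34943e-07
  L_2 = 0.0172723
  L_3 = 0.212339
  L_4 = 0.116124
Multiply by the mixture weights:
  π_1·L_1 = 0.25 × 4.34943e-07 = 1.08736e-07
  π_2·L_2 = 0.09 × 0.0172723 = 0.00155451
  π_3·L_3 = 0.38 × 0.212339 = 0.0806887
  π_4·L_4 = 0.28 × 0.116124 = 0.0325148
Normaliser: 1.08736e-07 + 0.00155451 + 0.0806887 + 0.0325148 = 0.114758
Responsibility of Cluster 4: 0.0325148 / 0.114758 ≈ 0.2833

0.2833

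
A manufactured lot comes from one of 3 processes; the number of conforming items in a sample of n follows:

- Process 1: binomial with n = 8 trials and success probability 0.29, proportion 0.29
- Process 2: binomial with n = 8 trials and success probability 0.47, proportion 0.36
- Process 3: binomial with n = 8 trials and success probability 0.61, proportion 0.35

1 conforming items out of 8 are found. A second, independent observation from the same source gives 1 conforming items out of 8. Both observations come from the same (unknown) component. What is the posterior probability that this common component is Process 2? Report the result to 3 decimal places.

P(component k | x) = w_k·f_k(x) / marginal(x), where marginal(x) = Σ_j w_j·f_j(x).
Since both observations come from the same component, the likelihood for component k is f_k(x₁)·f_k(x₂).
  p_1 = [0.211007] × [0.211007] = 0.0445239
  p_2 = [0.0441691] × [0.0441691] = 0.00195091
  p_3 = [0.00669687] × [0.00669687] = 4.48481e-05
Prior × likelihood for each component:
  w_1·p_1 = 0.29 × 0.0445239 = 0.0129119
  w_2·p_2 = 0.36 × 0.00195091 = 0.000702329
  w_3·p_3 = 0.35 × 4.48481e-05 = 1.56968e-05
Sum: 0.0129119 + 0.000702329 + 1.56968e-05 = 0.0136299
P(Process 2 | x₁,x₂) ≈ 0.052

0.052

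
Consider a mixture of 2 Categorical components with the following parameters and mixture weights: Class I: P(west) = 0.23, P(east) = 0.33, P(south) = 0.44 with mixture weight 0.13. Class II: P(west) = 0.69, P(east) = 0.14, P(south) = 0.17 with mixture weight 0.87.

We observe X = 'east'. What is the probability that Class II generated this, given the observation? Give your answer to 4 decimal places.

0.7395

By Bayes' theorem, P(k | x) = π_k f_k(x) / Σ_j π_j f_j(x).
Component likelihoods at x = 'east':
  L_I = P(east | comp) = 0.33
  L_II = P(east | comp) = 0.14
Prior × likelihood for each component:
  π_I·L_I = 0.13 × 0.33 = 0.0429
  π_II·L_II = 0.87 × 0.14 = 0.1218
Marginal: 0.0429 + 0.1218 = 0.1647
P(Class II | x) = 0.1218 / 0.1647 ≈ 0.7395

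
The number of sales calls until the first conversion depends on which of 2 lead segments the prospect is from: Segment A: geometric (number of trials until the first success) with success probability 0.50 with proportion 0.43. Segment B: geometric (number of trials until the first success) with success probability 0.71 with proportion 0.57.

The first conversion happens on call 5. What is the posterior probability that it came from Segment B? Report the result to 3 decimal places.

Apply Bayes' rule: the posterior for each component is proportional to its prior times its likelihood at x.
Evaluate each component's likelihood at the observed value:
  L_A = 0.03125
  L_B = 0.0050217
Unnormalised posteriors:
  P(Z=A)·L_A = 0.43 × 0.03125 = 0.0134375
  P(Z=B)·L_B = 0.57 × 0.0050217 = 0.00286237
Sum: 0.0134375 + 0.00286237 = 0.0162999
Responsibility of Segment B: 0.00286237 / 0.0162999 ≈ 0.176

0.176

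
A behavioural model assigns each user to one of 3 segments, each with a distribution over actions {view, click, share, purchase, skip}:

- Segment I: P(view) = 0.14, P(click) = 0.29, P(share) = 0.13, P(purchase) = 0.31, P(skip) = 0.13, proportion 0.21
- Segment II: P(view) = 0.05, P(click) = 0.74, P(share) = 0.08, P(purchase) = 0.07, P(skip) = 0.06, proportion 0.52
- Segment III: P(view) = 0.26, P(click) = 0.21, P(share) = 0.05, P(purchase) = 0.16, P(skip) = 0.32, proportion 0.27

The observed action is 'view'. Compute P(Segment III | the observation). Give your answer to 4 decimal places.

0.5589

Posterior ∝ prior × likelihood, so P(k | x) ∝ π_k f_k(x); normalise over all components.
Evaluate each component's likelihood at the observed value:
  p_I = P(view | comp) = 0.14
  p_II = P(view | comp) = 0.05
  p_III = P(view | comp) = 0.26
Prior × likelihood for each component:
  π_I·p_I = 0.21 × 0.14 = 0.0294
  π_II·p_II = 0.52 × 0.05 = 0.026
  π_III·p_III = 0.27 × 0.26 = 0.0702
Evidence: 0.0294 + 0.026 + 0.0702 = 0.1256
P(Segment III | data) ≈ 0.5589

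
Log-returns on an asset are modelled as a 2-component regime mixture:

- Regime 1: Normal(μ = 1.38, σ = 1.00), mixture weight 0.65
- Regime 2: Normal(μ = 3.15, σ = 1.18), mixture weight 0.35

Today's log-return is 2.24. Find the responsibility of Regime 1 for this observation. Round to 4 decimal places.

0.6709

Apply Bayes' rule: the posterior for each component is proportional to its prior times its likelihood at x.
Evaluate each component's likelihood at the observed value:
  f_1 = 0.275618
  f_2 = 0.251122
Unnormalised posteriors:
  π_1·f_1 = 0.65 × 0.275618 = 0.179152
  π_2·f_2 = 0.35 × 0.251122 = 0.0878926
Sum: 0.179152 + 0.0878926 = 0.267044
P(Regime 1 | data) = 0.179152 / 0.267044 ≈ 0.6709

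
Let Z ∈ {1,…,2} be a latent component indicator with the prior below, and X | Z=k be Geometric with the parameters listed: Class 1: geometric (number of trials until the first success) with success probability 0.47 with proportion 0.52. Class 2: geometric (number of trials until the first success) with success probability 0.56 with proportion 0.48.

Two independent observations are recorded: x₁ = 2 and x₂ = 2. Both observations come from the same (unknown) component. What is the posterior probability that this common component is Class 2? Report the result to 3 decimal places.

0.475

Posterior ∝ prior × likelihood, so P(k | x) ∝ π_k f_k(x); normalise over all components.
Since both observations come from the same component, the likelihood for component k is f_k(x₁)·f_k(x₂).
  p_1 = [0.47·(1−0.47)^1 = 0.47·0.53 = 0.2491] × [0.2491] = 0.0620508
  p_2 = [0.56·(1−0.56)^1 = 0.56·0.44 = 0.2464] × [0.2464] = 0.060713
Prior × likelihood for each component:
  π_1·p_1 = 0.52 × 0.0620508 = 0.0322664
  π_2·p_2 = 0.48 × 0.060713 = 0.0291422
Denominator: 0.0322664 + 0.0291422 = 0.0614086
So the posterior for Class 2 is 0.0291422 / 0.0614086 ≈ 0.475.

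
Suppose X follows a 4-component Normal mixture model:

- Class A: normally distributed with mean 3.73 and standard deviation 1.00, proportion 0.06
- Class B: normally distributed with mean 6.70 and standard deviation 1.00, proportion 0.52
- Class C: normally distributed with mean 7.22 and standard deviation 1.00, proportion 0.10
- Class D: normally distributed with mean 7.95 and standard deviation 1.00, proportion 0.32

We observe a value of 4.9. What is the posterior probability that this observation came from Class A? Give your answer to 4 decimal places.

The responsibility of component k is w_k f_k(x) divided by Σ_j w_j f_j(x).
Component likelihoods at x = 4.9:
  p_A = (1/(1.00·√(2π)))·exp(−(4.9−3.73)²/(2·1.00²)) = 0.398942·exp(-0.68445) = 0.201214
  p_B = (1/(1.00·√(2π)))·exp(−(4.9−6.70)²/(2·1.00²)) = 0.398942·exp(-1.62000) = 0.0789502
  p_C = (1/(1.00·√(2π)))·exp(−(4.9−7.22)²/(2·1.00²)) = 0.398942·exp(-2.69120) = 0.0270481
  p_D = (1/(1.00·√(2π)))·exp(−(4.9−7.95)²/(2·1.00²)) = 0.398942·exp(-4.65125) = 0.00380976
Unnormalised posteriors:
  w_A·p_A = 0.06 × 0.201214 = 0.0120728
  w_B·p_B = 0.52 × 0.0789502 = 0.0410541
  w_C·p_C = 0.10 × 0.0270481 = 0.00270481
  w_D·p_D = 0.32 × 0.00380976 = 0.00121912
Sum: 0.0120728 + 0.0410541 + 0.00270481 + 0.00121912 = 0.0570508
Responsibility of Class A: 0.0120728 / 0.0570508 ≈ 0.2116

0.2116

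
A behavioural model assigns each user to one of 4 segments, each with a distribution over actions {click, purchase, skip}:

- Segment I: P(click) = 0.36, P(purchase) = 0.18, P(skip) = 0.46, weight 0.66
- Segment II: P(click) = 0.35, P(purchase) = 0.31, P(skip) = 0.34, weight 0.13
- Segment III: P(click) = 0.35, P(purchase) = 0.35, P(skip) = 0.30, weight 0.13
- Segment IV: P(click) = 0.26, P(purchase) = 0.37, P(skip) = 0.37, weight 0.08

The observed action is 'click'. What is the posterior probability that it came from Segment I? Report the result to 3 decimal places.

0.680

Posterior ∝ prior × likelihood, so P(k | x) ∝ P(Z=k) f_k(x); normalise over all components.
Categorical probabilities:
  f_I = 0.36
  f_II = 0.35
  f_III = 0.35
  f_IV = 0.26
Unnormalised posteriors:
  P(Z=I)·f_I = 0.66 × 0.36 = 0.2376
  P(Z=II)·f_II = 0.13 × 0.35 = 0.0455
  P(Z=III)·f_III = 0.13 × 0.35 = 0.0455
  P(Z=IV)·f_IV = 0.08 × 0.26 = 0.0208
Marginal: 0.2376 + 0.0455 + 0.0455 + 0.0208 = 0.3494
P(Segment I | the observation) ≈ 0.680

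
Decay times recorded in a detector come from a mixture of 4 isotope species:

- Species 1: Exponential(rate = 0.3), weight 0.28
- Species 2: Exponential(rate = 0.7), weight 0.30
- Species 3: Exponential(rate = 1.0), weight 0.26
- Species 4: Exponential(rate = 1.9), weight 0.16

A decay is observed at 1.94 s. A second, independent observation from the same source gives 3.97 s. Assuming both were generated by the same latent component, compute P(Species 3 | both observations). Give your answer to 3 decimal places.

By Bayes' theorem, P(k | x) = π_k f_k(x) / Σ_j π_j f_j(x).
Since both observations come from the same component, the likelihood for component k is f_k(x₁)·f_k(x₂).
  p_1 = [0.167634] × [0.0911752] = 0.015284
  p_2 = [0.180022] × [0.0434704] = 0.00782564
  p_3 = [0.143704] × [0.0188734] = 0.00271219
  p_4 = [0.047637] × [0.00100663] = 4.79529e-05
Weight by the priors:
  π_1·p_1 = 0.28 × 0.015284 = 0.00427953
  π_2·p_2 = 0.30 × 0.00782564 = 0.00234769
  π_3·p_3 = 0.26 × 0.00271219 = 0.000705169
  π_4·p_4 = 0.16 × 4.79529e-05 = 7.67246e-06
Evidence: 0.00427953 + 0.00234769 + 0.000705169 + 7.67246e-06 = 0.00734007
P(Species 3 | data) = 0.000705169 / 0.00734007 ≈ 0.096

0.096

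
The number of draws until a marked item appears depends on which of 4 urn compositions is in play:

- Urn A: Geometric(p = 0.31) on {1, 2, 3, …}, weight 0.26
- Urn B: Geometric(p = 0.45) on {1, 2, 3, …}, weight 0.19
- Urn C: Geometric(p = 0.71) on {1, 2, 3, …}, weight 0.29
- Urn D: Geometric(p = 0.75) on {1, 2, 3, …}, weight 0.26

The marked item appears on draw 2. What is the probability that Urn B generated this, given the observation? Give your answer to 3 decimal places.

Posterior ∝ prior × likelihood, so P(k | x) ∝ π_k f_k(x); normalise over all components.
Evaluate each component's likelihood at the observed value:
  f_A = 0.2139
  f_B = 0.2475
  f_C = 0.2059
  f_D = 0.1875
Multiply by the mixture weights:
  π_A·f_A = 0.26 × 0.2139 = 0.055614
  π_B·f_B = 0.19 × 0.2475 = 0.047025
  π_C·f_C = 0.29 × 0.2059 = 0.059711
  π_D·f_D = 0.26 × 0.1875 = 0.04875
Sum: 0.055614 + 0.047025 + 0.059711 + 0.04875 = 0.2111
Responsibility of Urn B: 0.047025 / 0.2111 ≈ 0.223

0.223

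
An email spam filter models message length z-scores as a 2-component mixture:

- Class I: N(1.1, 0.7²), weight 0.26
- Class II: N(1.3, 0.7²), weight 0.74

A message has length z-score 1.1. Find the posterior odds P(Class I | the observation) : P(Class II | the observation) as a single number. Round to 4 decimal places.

The posterior odds equal the prior odds times the likelihood ratio: (P(Z=i)/P(Z=j))·(f_i(x)/f_j(x)).
Component likelihoods at x = 1.1:
  f_I = 0.569918
  f_II = 0.547124
0.148179 / 0.404872 ≈ 0.3660

0.3660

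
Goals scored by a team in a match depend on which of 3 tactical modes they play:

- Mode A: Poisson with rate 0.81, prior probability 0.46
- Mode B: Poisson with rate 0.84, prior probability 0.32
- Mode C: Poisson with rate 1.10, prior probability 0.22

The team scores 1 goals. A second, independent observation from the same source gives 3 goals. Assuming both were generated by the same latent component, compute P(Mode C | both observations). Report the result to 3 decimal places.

P(component k | x) = P(Z=k)·f_k(x) / marginal(x), where marginal(x) = Σ_j P(Z=j)·f_j(x).
Since both observations come from the same component, the likelihood for component k is f_k(x₁)·f_k(x₂).
  p_A = [e^(−0.81)·0.81^1/1! = 0.360335] × [0.0394026] = 0.0141982
  p_B = [e^(−0.84)·0.84^1/1! = 0.362637] × [0.0426461] = 0.015465
  p_C = [e^(−1.10)·1.10^1/1! = 0.366158] × [0.0738419] = 0.0270378
Multiply by the mixture weights:
  P(Z=A)·p_A = 0.46 × 0.0141982 = 0.00653115
  P(Z=B)·p_B = 0.32 × 0.015465 = 0.00494881
  P(Z=C)·p_C = 0.22 × 0.0270378 = 0.00594832
Normaliser: 0.00653115 + 0.00494881 + 0.00594832 = 0.0174283
P(Mode C | x₁,x₂) = 0.00594832 / 0.0174283 ≈ 0.341

0.341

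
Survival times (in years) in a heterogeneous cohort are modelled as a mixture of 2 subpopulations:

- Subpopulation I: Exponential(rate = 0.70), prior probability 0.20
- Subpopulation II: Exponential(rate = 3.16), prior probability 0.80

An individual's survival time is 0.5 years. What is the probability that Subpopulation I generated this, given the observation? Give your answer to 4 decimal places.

0.1593

The responsibility of component k is π_k f_k(x) divided by Σ_j π_j f_j(x).
Exponential densities:
  f_I = 0.493282
  f_II = 0.650881
Weight by the priors:
  π_I·f_I = 0.20 × 0.493282 = 0.0986563
  π_II·f_II = 0.80 × 0.650881 = 0.520705
Marginal: 0.0986563 + 0.520705 = 0.619361
P(Subpopulation I | data) ≈ 0.1593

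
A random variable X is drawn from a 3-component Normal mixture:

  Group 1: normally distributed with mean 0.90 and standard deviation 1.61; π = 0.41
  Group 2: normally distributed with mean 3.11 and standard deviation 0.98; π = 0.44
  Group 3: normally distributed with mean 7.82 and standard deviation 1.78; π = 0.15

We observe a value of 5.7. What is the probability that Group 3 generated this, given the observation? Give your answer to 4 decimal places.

Posterior ∝ prior × likelihood, so P(k | x) ∝ π_k f_k(x); normalise over all components.
Evaluate each component's likelihood at the observed value:
  f_1 = (1/(1.61·√(2π)))·exp(−(5.7−0.90)²/(2·1.61²)) = 0.247790·exp(-4.44427) = 0.00291046
  f_2 = (1/(0.98·√(2π)))·exp(−(5.7−3.11)²/(2·0.98²)) = 0.407084·exp(-3.49235) = 0.0123873
  f_3 = (1/(1.78·√(2π)))·exp(−(5.7−7.82)²/(2·1.78²)) = 0.224125·exp(-0.70925) = 0.110272
Weight by the priors:
  π_1·f_1 = 0.41 × 0.00291046 = 0.00119329
  π_2·f_2 = 0.44 × 0.0123873 = 0.00545042
  π_3·f_3 = 0.15 × 0.110272 = 0.0165408
Evidence: 0.00119329 + 0.00545042 + 0.0165408 = 0.0231845
P(Group 3 | data) = 0.0165408 / 0.0231845 ≈ 0.7134

0.7134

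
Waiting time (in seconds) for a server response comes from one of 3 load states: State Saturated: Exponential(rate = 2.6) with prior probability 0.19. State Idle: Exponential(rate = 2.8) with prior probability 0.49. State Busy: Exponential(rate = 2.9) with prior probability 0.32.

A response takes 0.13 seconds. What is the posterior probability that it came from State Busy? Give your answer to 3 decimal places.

0.328

P(component k | x) = π_k·f_k(x) / marginal(x), where marginal(x) = Σ_j π_j·f_j(x).
Evaluate each component's likelihood at the observed value:
  f_Saturated = 1.85431
  f_Idle = 1.9457
  f_Busy = 1.98916
Multiply by the mixture weights:
  π_Saturated·f_Saturated = 0.19 × 1.85431 = 0.352318
  π_Idle·f_Idle = 0.49 × 1.9457 = 0.953391
  π_Busy·f_Busy = 0.32 × 1.98916 = 0.63653
Sum: 0.352318 + 0.953391 + 0.63653 = 1.94224
P(State Busy | x) = 0.63653 / 1.94224 ≈ 0.328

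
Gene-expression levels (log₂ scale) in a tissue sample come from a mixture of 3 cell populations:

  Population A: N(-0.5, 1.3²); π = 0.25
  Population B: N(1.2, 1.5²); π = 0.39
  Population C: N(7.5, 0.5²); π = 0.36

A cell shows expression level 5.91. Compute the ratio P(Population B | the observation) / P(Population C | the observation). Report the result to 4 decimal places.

Since P(k|x) ∝ P(Z=k) f_k(x), the posterior odds are P(Z=i) f_i(x) / (P(Z=j) f_j(x)).
Component likelihoods at x = 5.91:
  f_A = (1/(1.3·√(2π)))·exp(−(5.91−-0.5)²/(2·1.3²)) = 0.306879·exp(-12.15624) = 1.61279e-06
  f_B = (1/(1.5·√(2π)))·exp(−(5.91−1.2)²/(2·1.5²)) = 0.265962·exp(-4.92980) = 0.00192236
  f_C = (1/(0.5·√(2π)))·exp(−(5.91−7.5)²/(2·0.5²)) = 0.797885·exp(-5.05620) = 0.0050823
Odds = (0.39/0.36) × (0.00192236/0.0050823) = 1.08333 × 0.378245 ≈ 0.4098

0.4098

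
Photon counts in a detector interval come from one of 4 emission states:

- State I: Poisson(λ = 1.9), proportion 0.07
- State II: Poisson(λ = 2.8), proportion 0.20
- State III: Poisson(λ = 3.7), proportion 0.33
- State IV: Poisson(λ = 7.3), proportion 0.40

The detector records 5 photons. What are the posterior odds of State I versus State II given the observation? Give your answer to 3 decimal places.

Only the two components matter; the odds are (w_i f_i(x)) / (w_j f_j(x)).
Poisson probabilities:
  L_I = e^(−1.9)·1.9^5/5! = 0.0308622
  L_II = e^(−2.8)·2.8^5/5! = 0.0872136
  L_III = e^(−3.7)·3.7^5/5! = 0.142869
  L_IV = e^(−7.3)·7.3^5/5! = 0.116703
Posterior odds = (w_I·L_I) / (w_II·L_II) = (0.07·0.0308622) / (0.20·0.0872136) = 0.00216036 / 0.0174427 ≈ 0.124

0.124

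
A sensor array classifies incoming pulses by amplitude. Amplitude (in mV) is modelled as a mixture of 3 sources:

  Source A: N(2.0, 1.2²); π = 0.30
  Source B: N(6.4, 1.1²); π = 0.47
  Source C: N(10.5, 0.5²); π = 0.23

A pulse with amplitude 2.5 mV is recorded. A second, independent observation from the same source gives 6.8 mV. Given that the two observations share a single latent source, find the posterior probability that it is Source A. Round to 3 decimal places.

By Bayes' theorem, P(k | x) = P(Z=k) f_k(x) / Σ_j P(Z=j) f_j(x).
Since both observations come from the same component, the likelihood for component k is f_k(x₁)·f_k(x₂).
  f_A = [0.30481] × [0.000111525] = 3.3994e-05
  f_B = [0.000675963] × [0.339472] = 0.00022947
  f_C = [2.05233e-56] × [1.02555e-12] = 2.10476e-68
Unnormalised posteriors:
  P(Z=A)·f_A = 0.30 × 3.3994e-05 = 1.01982e-05
  P(Z=B)·f_B = 0.47 × 0.00022947 = 0.000107851
  P(Z=C)·f_C = 0.23 × 2.10476e-68 = 4.84096e-69
Sum: 1.01982e-05 + 0.000107851 + 4.84096e-69 = 0.000118049
P(Source A | data) = 1.01982e-05 / 0.000118049 ≈ 0.086

0.086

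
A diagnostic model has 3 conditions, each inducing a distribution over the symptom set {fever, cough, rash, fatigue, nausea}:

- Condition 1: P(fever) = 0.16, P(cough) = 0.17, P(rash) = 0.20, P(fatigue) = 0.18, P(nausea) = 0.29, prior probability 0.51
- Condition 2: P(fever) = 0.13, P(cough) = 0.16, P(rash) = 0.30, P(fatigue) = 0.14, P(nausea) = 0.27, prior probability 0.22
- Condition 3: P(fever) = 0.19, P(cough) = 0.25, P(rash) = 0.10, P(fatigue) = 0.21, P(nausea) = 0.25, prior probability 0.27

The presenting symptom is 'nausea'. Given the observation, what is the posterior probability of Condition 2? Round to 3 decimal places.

The responsibility of component k is π_k f_k(x) divided by Σ_j π_j f_j(x).
Component likelihoods at x = 'nausea':
  p_1 = 0.29
  p_2 = 0.27
  p_3 = 0.25
Unnormalised posteriors:
  π_1·p_1 = 0.51 × 0.29 = 0.1479
  π_2·p_2 = 0.22 × 0.27 = 0.0594
  π_3·p_3 = 0.27 × 0.25 = 0.0675
Marginal: 0.1479 + 0.0594 + 0.0675 = 0.2748
Responsibility of Condition 2: 0.0594 / 0.2748 ≈ 0.216

0.216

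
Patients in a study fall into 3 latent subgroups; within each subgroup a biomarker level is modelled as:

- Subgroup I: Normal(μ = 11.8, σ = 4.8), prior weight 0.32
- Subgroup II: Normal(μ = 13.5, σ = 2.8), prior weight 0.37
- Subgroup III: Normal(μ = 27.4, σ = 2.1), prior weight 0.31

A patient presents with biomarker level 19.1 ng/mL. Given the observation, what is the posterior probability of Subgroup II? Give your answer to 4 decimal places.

The responsibility of component k is w_k f_k(x) divided by Σ_j w_j f_j(x).
Normal densities:
  p_I = 0.026147
  p_II = 0.0192825
  p_III = 7.70132e-05
Unnormalised posteriors:
  w_I·p_I = 0.32 × 0.026147 = 0.00836703
  w_II·p_II = 0.37 × 0.0192825 = 0.00713452
  w_III·p_III = 0.31 × 7.70132e-05 = 2.38741e-05
Denominator: 0.00836703 + 0.00713452 + 2.38741e-05 = 0.0155254
Responsibility of Subgroup II: 0.00713452 / 0.0155254 ≈ 0.4595

0.4595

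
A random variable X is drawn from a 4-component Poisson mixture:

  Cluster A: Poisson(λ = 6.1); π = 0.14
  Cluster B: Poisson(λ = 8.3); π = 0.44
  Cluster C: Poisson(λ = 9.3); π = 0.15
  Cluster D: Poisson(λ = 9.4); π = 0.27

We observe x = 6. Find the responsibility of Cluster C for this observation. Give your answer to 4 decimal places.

0.1164

The responsibility of component k is π_k f_k(x) divided by Σ_j π_j f_j(x).
Poisson probabilities:
  f_A = 0.160491
  f_B = 0.112847
  f_C = 0.0821536
  f_D = 0.0792623
Prior × likelihood for each component:
  π_A·f_A = 0.14 × 0.160491 = 0.0224687
  π_B·f_B = 0.44 × 0.112847 = 0.0496529
  π_C·f_C = 0.15 × 0.0821536 = 0.012323
  π_D·f_D = 0.27 × 0.0792623 = 0.0214008
Normaliser: 0.0224687 + 0.0496529 + 0.012323 + 0.0214008 = 0.105845
P(Cluster C | x) ≈ 0.1164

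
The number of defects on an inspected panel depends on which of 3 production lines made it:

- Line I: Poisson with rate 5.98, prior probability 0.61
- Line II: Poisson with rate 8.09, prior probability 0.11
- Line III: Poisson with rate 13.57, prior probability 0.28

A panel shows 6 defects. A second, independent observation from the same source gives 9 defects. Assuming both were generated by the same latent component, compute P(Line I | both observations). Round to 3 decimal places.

0.786

The responsibility of component k is w_k f_k(x) divided by Σ_j w_j f_j(x).
Since both observations come from the same component, the likelihood for component k is f_k(x₁)·f_k(x₂).
  f_I = [0.160618] × [0.0681501] = 0.0109461
  f_II = [0.119376] × [0.12541] = 0.0149709
  f_III = [0.0110859] × [0.0549641] = 0.000609326
Weight by the priors:
  w_I·f_I = 0.61 × 0.0109461 = 0.00667713
  w_II·f_II = 0.11 × 0.0149709 = 0.0016468
  w_III·f_III = 0.28 × 0.000609326 = 0.000170611
Marginal: 0.00667713 + 0.0016468 + 0.000170611 = 0.00849454
P(Line I | x₁,x₂) = 0.00667713 / 0.00849454 ≈ 0.786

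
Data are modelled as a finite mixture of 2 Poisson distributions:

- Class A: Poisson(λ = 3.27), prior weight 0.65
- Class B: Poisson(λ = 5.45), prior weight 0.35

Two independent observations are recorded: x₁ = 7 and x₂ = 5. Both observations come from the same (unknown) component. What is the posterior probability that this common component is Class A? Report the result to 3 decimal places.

The responsibility of component k is π_k f_k(x) divided by Σ_j π_j f_j(x).
Since both observations come from the same component, the likelihood for component k is f_k(x₁)·f_k(x₂).
  f_A = [e^(−3.27)·3.27^7/7! = 0.0301482] × [0.118417] = 0.00357006
  f_B = [e^(−5.45)·5.45^7/7! = 0.121742] × [0.172146] = 0.0209574
Multiply by the mixture weights:
  π_A·f_A = 0.65 × 0.00357006 = 0.00232054
  π_B·f_B = 0.35 × 0.0209574 = 0.00733507
Marginal: 0.00232054 + 0.00733507 = 0.00965561
P(Class A | x₁,x₂) ≈ 0.240

0.240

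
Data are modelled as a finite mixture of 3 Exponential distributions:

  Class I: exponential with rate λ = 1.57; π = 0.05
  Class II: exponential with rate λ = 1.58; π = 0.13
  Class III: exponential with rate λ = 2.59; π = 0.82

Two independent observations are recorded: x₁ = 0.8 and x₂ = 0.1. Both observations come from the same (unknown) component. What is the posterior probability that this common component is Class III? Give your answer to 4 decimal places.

Posterior ∝ prior × likelihood, so P(k | x) ∝ π_k f_k(x); normalise over all components.
Since both observations come from the same component, the likelihood for component k is f_k(x₁)·f_k(x₂).
  f_I = [1.57·e^(−1.57·0.8) = 1.57·e^(−1.2560) = 0.447122] × [1.34189] = 0.599986
  f_II = [1.58·e^(−1.58·0.8) = 1.58·e^(−1.2640) = 0.446384] × [1.34908] = 0.602209
  f_III = [2.59·e^(−2.59·0.8) = 2.59·e^(−2.0720) = 0.326168] × [1.99902] = 0.652017
Unnormalised posteriors:
  π_I·f_I = 0.05 × 0.599986 = 0.0299993
  π_II·f_II = 0.13 × 0.602209 = 0.0782872
  π_III·f_III = 0.82 × 0.652017 = 0.534654
Normaliser: 0.0299993 + 0.0782872 + 0.534654 = 0.642941
So the posterior for Class III is 0.534654 / 0.642941 ≈ 0.8316.

0.8316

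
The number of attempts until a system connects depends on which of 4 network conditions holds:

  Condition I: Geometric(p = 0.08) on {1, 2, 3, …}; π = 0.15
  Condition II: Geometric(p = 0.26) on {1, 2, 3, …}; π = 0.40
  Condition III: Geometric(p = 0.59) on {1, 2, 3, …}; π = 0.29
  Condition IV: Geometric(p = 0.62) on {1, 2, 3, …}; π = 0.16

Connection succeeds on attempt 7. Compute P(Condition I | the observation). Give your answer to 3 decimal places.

0.286

By Bayes' theorem, P(k | x) = w_k f_k(x) / Σ_j w_j f_j(x).
Geometric probabilities:
  p_I = 0.0485084
  p_II = 0.0426937
  p_III = 0.00280256
  p_IV = 0.00186678
Weight by the priors:
  w_I·p_I = 0.15 × 0.0485084 = 0.00727626
  w_II·p_II = 0.40 × 0.0426937 = 0.0170775
  w_III·p_III = 0.29 × 0.00280256 = 0.000812743
  w_IV·p_IV = 0.16 × 0.00186678 = 0.000298685
Normaliser: 0.00727626 + 0.0170775 + 0.000812743 + 0.000298685 = 0.0254652
Responsibility of Condition I: 0.00727626 / 0.0254652 ≈ 0.286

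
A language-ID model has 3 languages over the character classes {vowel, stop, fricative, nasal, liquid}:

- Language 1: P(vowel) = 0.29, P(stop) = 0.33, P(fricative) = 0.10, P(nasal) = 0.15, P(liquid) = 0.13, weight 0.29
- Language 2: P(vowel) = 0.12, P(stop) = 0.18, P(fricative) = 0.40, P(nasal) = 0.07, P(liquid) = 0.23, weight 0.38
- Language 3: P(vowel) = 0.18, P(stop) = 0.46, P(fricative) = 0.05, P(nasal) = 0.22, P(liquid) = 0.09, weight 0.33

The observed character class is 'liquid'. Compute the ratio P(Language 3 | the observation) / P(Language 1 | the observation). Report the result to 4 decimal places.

0.7878

Since P(k|x) ∝ π_k f_k(x), the posterior odds are π_i f_i(x) / (π_j f_j(x)).
Categorical probabilities:
  p_1 = 0.13
  p_2 = 0.23
  p_3 = 0.09
0.0297 / 0.0377 ≈ 0.7878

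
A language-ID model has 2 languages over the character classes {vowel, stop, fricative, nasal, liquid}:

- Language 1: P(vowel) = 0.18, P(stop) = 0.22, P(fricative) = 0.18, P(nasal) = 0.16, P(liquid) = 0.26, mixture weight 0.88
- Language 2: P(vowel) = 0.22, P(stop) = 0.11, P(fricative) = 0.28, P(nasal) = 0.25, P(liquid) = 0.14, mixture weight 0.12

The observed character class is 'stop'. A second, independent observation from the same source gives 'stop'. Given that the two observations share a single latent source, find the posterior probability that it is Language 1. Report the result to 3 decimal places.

0.967

By Bayes' theorem, P(k | x) = P(Z=k) f_k(x) / Σ_j P(Z=j) f_j(x).
Since both observations come from the same component, the likelihood for component k is f_k(x₁)·f_k(x₂).
  L_1 = [P(stop | comp) = 0.22] × [0.22] = 0.0484
  L_2 = [P(stop | comp) = 0.11] × [0.11] = 0.0121
Prior × likelihood for each component:
  P(Z=1)·L_1 = 0.88 × 0.0484 = 0.042592
  P(Z=2)·L_2 = 0.12 × 0.0121 = 0.001452
Sum: 0.042592 + 0.001452 = 0.044044
P(Language 1 | x₁,x₂) ≈ 0.967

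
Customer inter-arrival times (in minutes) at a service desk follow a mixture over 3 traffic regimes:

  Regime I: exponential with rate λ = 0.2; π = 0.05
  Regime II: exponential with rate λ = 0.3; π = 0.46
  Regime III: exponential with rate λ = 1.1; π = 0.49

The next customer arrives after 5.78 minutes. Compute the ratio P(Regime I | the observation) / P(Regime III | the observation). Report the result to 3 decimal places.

The posterior odds equal the prior odds times the likelihood ratio: (π_i/π_j)·(f_i(x)/f_j(x)).
Exponential densities:
  p_I = 0.2·e^(−0.2·5.78) = 0.2·e^(−1.1560) = 0.0629485
  p_II = 0.3·e^(−0.3·5.78) = 0.3·e^(−1.7340) = 0.052973
  p_III = 1.1·e^(−1.1·5.78) = 1.1·e^(−6.3580) = 0.00190611
Posterior odds = (π_I·p_I) / (π_III·p_III) = (0.05·0.0629485) / (0.49·0.00190611) = 0.00314743 / 0.000933995 ≈ 3.370

3.370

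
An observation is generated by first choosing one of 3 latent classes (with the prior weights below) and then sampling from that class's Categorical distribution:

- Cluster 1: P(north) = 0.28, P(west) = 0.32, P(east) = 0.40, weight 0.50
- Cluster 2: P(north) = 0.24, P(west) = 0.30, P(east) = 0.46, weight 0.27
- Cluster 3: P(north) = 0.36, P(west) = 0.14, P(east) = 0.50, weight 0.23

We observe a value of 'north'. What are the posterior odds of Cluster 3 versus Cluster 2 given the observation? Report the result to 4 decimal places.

1.2778

Posterior odds = (π_i f_i(x)) / (π_j f_j(x)); the normalising sum cancels.
Evaluate each component's likelihood at the observed value:
  p_1 = 0.28
  p_2 = 0.24
  p_3 = 0.36
0.0828 / 0.0648 ≈ 1.2778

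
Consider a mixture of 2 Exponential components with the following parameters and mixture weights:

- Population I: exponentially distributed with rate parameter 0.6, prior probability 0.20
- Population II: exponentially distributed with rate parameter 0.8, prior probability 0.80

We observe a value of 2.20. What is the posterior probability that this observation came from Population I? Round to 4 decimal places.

Posterior ∝ prior × likelihood, so P(k | x) ∝ π_k f_k(x); normalise over all components.
Evaluate each component's likelihood at the observed value:
  L_I = 0.160281
  L_II = 0.137636
Multiply by the mixture weights:
  π_I·L_I = 0.20 × 0.160281 = 0.0320562
  π_II·L_II = 0.80 × 0.137636 = 0.110109
Sum: 0.0320562 + 0.110109 = 0.142165
So the posterior for Population I is 0.0320562 / 0.142165 ≈ 0.2255.

0.2255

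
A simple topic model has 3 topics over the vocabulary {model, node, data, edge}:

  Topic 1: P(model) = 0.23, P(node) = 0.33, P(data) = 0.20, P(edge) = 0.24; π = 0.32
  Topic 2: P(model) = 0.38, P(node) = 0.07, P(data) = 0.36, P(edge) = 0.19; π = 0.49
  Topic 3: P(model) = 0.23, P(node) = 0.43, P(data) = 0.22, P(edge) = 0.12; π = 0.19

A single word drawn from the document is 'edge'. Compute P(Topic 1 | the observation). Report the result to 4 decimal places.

0.3985

P(component k | x) = π_k·f_k(x) / marginal(x), where marginal(x) = Σ_j π_j·f_j(x).
Evaluate each component's likelihood at the observed value:
  p_1 = P(edge | comp) = 0.24
  p_2 = P(edge | comp) = 0.19
  p_3 = P(edge | comp) = 0.12
Multiply by the mixture weights:
  π_1·p_1 = 0.32 × 0.24 = 0.0768
  π_2·p_2 = 0.49 × 0.19 = 0.0931
  π_3·p_3 = 0.19 × 0.12 = 0.0228
Evidence: 0.0768 + 0.0931 + 0.0228 = 0.1927
So the posterior for Topic 1 is 0.0768 / 0.1927 ≈ 0.3985.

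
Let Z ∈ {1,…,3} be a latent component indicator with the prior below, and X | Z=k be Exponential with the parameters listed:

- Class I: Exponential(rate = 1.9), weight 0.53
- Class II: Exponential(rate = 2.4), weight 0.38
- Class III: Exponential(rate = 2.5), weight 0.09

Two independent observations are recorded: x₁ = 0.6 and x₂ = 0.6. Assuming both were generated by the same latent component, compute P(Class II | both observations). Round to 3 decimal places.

0.355

P(component k | x) = π_k·f_k(x) / marginal(x), where marginal(x) = Σ_j π_j·f_j(x).
Since both observations come from the same component, the likelihood for component k is f_k(x₁)·f_k(x₂).
  p_I = [1.9·e^(−1.9·0.6) = 1.9·e^(−1.1400) = 0.607656] × [0.607656] = 0.369246
  p_II = [2.4·e^(−2.4·0.6) = 2.4·e^(−1.4400) = 0.568627] × [0.568627] = 0.323336
  p_III = [2.5·e^(−2.5·0.6) = 2.5·e^(−1.5000) = 0.557825] × [0.557825] = 0.311169
Prior × likelihood for each component:
  π_I·p_I = 0.53 × 0.369246 = 0.1957
  π_II·p_II = 0.38 × 0.323336 = 0.122868
  π_III·p_III = 0.09 × 0.311169 = 0.0280052
Evidence: 0.1957 + 0.122868 + 0.0280052 = 0.346573
P(Class II | x₁, x₂) = 0.122868 / 0.346573 ≈ 0.355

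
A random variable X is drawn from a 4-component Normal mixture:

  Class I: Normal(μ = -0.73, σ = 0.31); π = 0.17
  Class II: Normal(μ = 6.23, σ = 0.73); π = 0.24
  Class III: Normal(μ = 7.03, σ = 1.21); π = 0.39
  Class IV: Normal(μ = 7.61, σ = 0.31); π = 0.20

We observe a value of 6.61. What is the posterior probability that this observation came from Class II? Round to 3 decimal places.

Posterior ∝ prior × likelihood, so P(k | x) ∝ w_k f_k(x); normalise over all components.
Component likelihoods at x = 6.61:
  p_I = (1/(0.31·√(2π)))·exp(−(6.61−-0.73)²/(2·0.31²)) = 1.286911·exp(-280.31009) = 2.35734e-122
  p_II = (1/(0.73·√(2π)))·exp(−(6.61−6.23)²/(2·0.73²)) = 0.546496·exp(-0.13549) = 0.477251
  p_III = (1/(1.21·√(2π)))·exp(−(6.61−7.03)²/(2·1.21²)) = 0.329704·exp(-0.06024) = 0.310429
  p_IV = (1/(0.31·√(2π)))·exp(−(6.61−7.61)²/(2·0.31²)) = 1.286911·exp(-5.20291) = 0.00707867
Unnormalised posteriors:
  w_I·p_I = 0.17 × 2.35734e-122 = 4.00747e-123
  w_II·p_II = 0.24 × 0.477251 = 0.11454
  w_III·p_III = 0.39 × 0.310429 = 0.121067
  w_IV·p_IV = 0.20 × 0.00707867 = 0.00141573
Normaliser: 4.00747e-123 + 0.11454 + 0.121067 + 0.00141573 = 0.237023
So the posterior for Class II is 0.11454 / 0.237023 ≈ 0.483.

0.483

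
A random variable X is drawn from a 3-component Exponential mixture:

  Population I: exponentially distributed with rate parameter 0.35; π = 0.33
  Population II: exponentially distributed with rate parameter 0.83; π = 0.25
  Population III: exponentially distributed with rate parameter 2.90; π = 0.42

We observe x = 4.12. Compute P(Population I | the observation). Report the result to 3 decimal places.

Posterior ∝ prior × likelihood, so P(k | x) ∝ π_k f_k(x); normalise over all components.
Exponential densities:
  p_I = 0.082759
  p_II = 0.0271622
  p_III = 1.87693e-05
Multiply by the mixture weights:
  π_I·p_I = 0.33 × 0.082759 = 0.0273105
  π_II·p_II = 0.25 × 0.0271622 = 0.00679055
  π_III·p_III = 0.42 × 1.87693e-05 = 7.8831e-06
Denominator: 0.0273105 + 0.00679055 + 7.8831e-06 = 0.0341089
Responsibility of Population I: 0.0273105 / 0.0341089 ≈ 0.801

0.801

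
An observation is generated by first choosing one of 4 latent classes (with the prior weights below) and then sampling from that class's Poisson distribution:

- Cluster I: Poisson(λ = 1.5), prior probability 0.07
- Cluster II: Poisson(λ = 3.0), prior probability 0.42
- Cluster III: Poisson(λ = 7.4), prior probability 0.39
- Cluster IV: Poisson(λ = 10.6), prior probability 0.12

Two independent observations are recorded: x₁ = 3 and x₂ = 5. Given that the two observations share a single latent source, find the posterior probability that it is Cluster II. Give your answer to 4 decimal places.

Posterior ∝ prior × likelihood, so P(k | x) ∝ w_k f_k(x); normalise over all components.
Since both observations come from the same component, the likelihood for component k is f_k(x₁)·f_k(x₂).
  p_I = [0.125511] × [0.01412] = 0.00177221
  p_II = [0.224042] × [0.100819] = 0.0225876
  p_III = [0.0412824] × [0.113031] = 0.0046662
  p_IV = [0.00494589] × [0.027786] = 0.000137427
Weight by the priors:
  w_I·p_I = 0.07 × 0.00177221 = 0.000124054
  w_II·p_II = 0.42 × 0.0225876 = 0.0094868
  w_III·p_III = 0.39 × 0.0046662 = 0.00181982
  w_IV·p_IV = 0.12 × 0.000137427 = 1.64912e-05
Normaliser: 0.000124054 + 0.0094868 + 0.00181982 + 1.64912e-05 = 0.0114472
P(Cluster II | x) ≈ 0.8287

0.8287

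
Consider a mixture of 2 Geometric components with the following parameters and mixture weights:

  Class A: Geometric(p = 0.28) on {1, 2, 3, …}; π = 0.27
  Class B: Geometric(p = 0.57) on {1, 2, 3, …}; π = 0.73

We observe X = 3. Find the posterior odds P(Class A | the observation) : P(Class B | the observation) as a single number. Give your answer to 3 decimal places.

0.509

Since P(k|x) ∝ w_k f_k(x), the posterior odds are w_i f_i(x) / (w_j f_j(x)).
Component likelihoods at x = 3:
  L_A = 0.28·(1−0.28)^2 = 0.28·0.5184 = 0.145152
  L_B = 0.57·(1−0.57)^2 = 0.57·0.1849 = 0.105393
0.039191 / 0.0769369 ≈ 0.509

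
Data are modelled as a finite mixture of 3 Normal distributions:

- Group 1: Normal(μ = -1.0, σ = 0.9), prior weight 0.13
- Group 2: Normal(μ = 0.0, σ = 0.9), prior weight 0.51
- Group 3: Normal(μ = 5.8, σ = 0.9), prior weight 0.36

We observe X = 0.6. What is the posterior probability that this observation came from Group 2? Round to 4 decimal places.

By Bayes' theorem, P(k | x) = π_k f_k(x) / Σ_j π_j f_j(x).
Evaluate each component's likelihood at the observed value:
  L_1 = (1/(0.9·√(2π)))·exp(−(0.6−-1.0)²/(2·0.9²)) = 0.443269·exp(-1.58025) = 0.0912799
  L_2 = (1/(0.9·√(2π)))·exp(−(0.6−0.0)²/(2·0.9²)) = 0.443269·exp(-0.22222) = 0.354942
  L_3 = (1/(0.9·√(2π)))·exp(−(0.6−5.8)²/(2·0.9²)) = 0.443269·exp(-16.69136) = 2.49864e-08
Prior × likelihood for each component:
  π_1·L_1 = 0.13 × 0.0912799 = 0.0118664
  π_2·L_2 = 0.51 × 0.354942 = 0.181021
  π_3·L_3 = 0.36 × 2.49864e-08 = 8.99509e-09
Marginal: 0.0118664 + 0.181021 + 8.99509e-09 = 0.192887
P(Group 2 | data) ≈ 0.9385

0.9385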